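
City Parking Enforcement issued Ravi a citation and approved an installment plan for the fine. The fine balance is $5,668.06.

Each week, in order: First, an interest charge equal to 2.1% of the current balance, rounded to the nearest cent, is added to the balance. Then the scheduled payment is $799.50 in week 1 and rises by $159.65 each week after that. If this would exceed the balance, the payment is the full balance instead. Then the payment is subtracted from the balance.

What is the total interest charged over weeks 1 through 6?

$425.61

# | Opening | Interest | Payment | End bal
1 | $5,668.06 | $119.03 | $799.50 | $4,987.59
2 | $4,987.59 | $104.74 | $959.15 | $4,133.18
3 | $4,133.18 | $86.80 | $1,118.80 | $3,101.18
4 | $3,101.18 | $65.12 | $1,278.45 | $1,887.85
5 | $1,887.85 | $39.64 | $1,438.10 | $489.39
6 | $489.39 | $10.28 | $499.67 | $0.00
Total interest: $119.03 + $104.74 + $86.80 + $65.12 + $39.64 + $10.28 = $425.61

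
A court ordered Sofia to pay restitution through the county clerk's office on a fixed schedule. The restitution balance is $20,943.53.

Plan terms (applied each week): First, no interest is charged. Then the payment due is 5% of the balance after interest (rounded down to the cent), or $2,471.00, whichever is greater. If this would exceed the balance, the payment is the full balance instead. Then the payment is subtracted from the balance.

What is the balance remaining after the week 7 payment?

# | Opening | Payment | End bal
1 | $20,943.53 | $2,471.00 | $18,472.53
2 | $18,472.53 | $2,471.00 | $16,001.53
3 | $16,001.53 | $2,471.00 | $13,530.53
4 | $13,530.53 | $2,471.00 | $11,059.53
5 | $11,059.53 | $2,471.00 | $8,588.53
6 | $8,588.53 | $2,471.00 | $6,117.53
7 | $6,117.53 | $2,471.00 | $3,646.53

$3,646.53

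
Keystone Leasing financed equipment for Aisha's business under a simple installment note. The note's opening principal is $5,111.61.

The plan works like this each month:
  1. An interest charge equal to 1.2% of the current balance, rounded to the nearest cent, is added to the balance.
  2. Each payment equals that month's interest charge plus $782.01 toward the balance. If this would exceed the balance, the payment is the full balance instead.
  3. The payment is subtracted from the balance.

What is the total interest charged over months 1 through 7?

Month 1: $5,111.61 +$61.34 interest = $5,172.95; pay $843.35 → $4,329.60
Month 2: $4,329.60 +$51.96 interest = $4,381.56; pay $833.97 → $3,547.59
Month 3: $3,547.59 +$42.57 interest = $3,590.16; pay $824.58 → $2,765.58
Month 4: $2,765.58 +$33.19 interest = $2,798.77; pay $815.20 → $1,983.57
Month 5: $1,983.57 +$23.80 interest = $2,007.37; pay $805.81 → $1,201.56
Month 6: $1,201.56 +$14.42 interest = $1,215.98; pay $796.43 → $419.55
Month 7: $419.55 +$5.03 interest = $424.58; pay $424.58 → $0.00
Total interest: $61.34 + $51.96 + $42.57 + $33.19 + $23.80 + $14.42 + $5.03 = $232.31

$232.31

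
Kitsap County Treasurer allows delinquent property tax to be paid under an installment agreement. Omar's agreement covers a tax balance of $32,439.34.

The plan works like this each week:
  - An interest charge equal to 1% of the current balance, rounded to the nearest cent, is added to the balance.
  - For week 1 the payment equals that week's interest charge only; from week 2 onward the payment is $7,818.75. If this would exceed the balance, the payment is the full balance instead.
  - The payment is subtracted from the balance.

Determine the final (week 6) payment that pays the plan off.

Week 1: $32,439.34 +$324.39 interest = $32,763.73; pay $324.39 → $32,439.34
Week 2: $32,439.34 +$324.39 interest = $32,763.73; pay $7,818.75 → $24,944.98
Week 3: $24,944.98 +$249.45 interest = $25,194.43; pay $7,818.75 → $17,375.68
Week 4: $17,375.68 +$173.76 interest = $17,549.44; pay $7,818.75 → $9,730.69
Week 5: $9,730.69 +$97.31 interest = $9,828.00; pay $7,818.75 → $2,009.25
Week 6: $2,009.25 +$20.09 interest = $2,029.34; pay $2,029.34 → $0.00

$2,029.34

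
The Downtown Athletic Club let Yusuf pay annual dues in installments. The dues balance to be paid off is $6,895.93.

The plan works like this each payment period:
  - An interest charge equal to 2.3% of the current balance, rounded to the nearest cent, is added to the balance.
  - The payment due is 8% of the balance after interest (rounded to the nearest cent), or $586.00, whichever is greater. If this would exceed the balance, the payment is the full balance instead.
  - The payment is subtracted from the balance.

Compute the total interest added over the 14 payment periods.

$1,238.20

Payment period 1: opening $6,895.93; interest $158.61 → $7,054.54; payment $586.00; balance $6,468.54
Payment period 2: opening $6,468.54; interest $148.78 → $6,617.32; payment $586.00; balance $6,031.32
Payment period 3: opening $6,031.32; interest $138.72 → $6,170.04; payment $586.00; balance $5,584.04
Payment period 4: opening $5,584.04; interest $128.43 → $5,712.47; payment $586.00; balance $5,126.47
Payment period 5: opening $5,126.47; interest $117.91 → $5,244.38; payment $586.00; balance $4,658.38
Payment period 6: opening $4,658.38; interest $107.14 → $4,765.52; payment $586.00; balance $4,179.52
Payment period 7: opening $4,179.52; interest $96.13 → $4,275.65; payment $586.00; balance $3,689.65
Payment period 8: opening $3,689.65; interest $84.86 → $3,774.51; payment $586.00; balance $3,188.51
Payment period 9: opening $3,188.51; interest $73.34 → $3,261.85; payment $586.00; balance $2,675.85
Payment period 10: opening $2,675.85; interest $61.54 → $2,737.39; payment $586.00; balance $2,151.39
Payment period 11: opening $2,151.39; interest $49.48 → $2,200.87; payment $586.00; balance $1,614.87
Payment period 12: opening $1,614.87; interest $37.14 → $1,652.01; payment $586.00; balance $1,066.01
Payment period 13: opening $1,066.01; interest $24.52 → $1,090.53; payment $586.00; balance $504.53
Payment period 14: opening $504.53; interest $11.60 → $516.13; payment $516.13; balance $0.00
Total interest: $158.61 + $148.78 + $138.72 + $128.43 + $117.91 + $107.14 + $96.13 + $84.86 + $73.34 + $61.54 + $49.48 + $37.14 + $24.52 + $11.60 = $1,238.20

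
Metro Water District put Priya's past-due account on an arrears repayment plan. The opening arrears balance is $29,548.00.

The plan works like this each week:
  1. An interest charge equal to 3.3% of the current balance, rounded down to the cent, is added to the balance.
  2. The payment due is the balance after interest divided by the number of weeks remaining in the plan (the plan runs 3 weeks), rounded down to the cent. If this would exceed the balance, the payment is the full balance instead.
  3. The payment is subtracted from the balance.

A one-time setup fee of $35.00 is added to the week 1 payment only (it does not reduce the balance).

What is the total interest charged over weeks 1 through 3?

# | Opening | Interest | Payment | Fee | End bal
1 | $29,548.00 | $975.08 | $10,174.36 | $35.00 | $20,348.72
2 | $20,348.72 | $671.50 | $10,510.11 | — | $10,510.11
3 | $10,510.11 | $346.83 | $10,856.94 | — | $0.00
Total interest: $975.08 + $671.50 + $346.83 = $1,993.41

$1,993.41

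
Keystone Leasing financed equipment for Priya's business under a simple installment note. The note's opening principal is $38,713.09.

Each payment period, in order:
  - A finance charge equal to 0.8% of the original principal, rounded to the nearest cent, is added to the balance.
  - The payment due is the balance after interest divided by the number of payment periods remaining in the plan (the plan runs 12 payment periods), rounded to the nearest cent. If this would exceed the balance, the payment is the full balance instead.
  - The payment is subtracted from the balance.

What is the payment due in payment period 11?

Payment period 1: opening $38,713.09; interest $309.70 → $39,022.79; payment $3,251.90; balance $35,770.89
Payment period 2: opening $35,770.89; interest $309.70 → $36,080.59; payment $3,280.05; balance $32,800.54
Payment period 3: opening $32,800.54; interest $309.70 → $33,110.24; payment $3,311.02; balance $29,799.22
Payment period 4: opening $29,799.22; interest $309.70 → $30,108.92; payment $3,345.44; balance $26,763.48
Payment period 5: opening $26,763.48; interest $309.70 → $27,073.18; payment $3,384.15; balance $23,689.03
Payment period 6: opening $23,689.03; interest $309.70 → $23,998.73; payment $3,428.39; balance $20,570.34
Payment period 7: opening $20,570.34; interest $309.70 → $20,880.04; payment $3,480.01; balance $17,400.03
Payment period 8: opening $17,400.03; interest $309.70 → $17,709.73; payment $3,541.95; balance $14,167.78
Payment period 9: opening $14,167.78; interest $309.70 → $14,477.48; payment $3,619.37; balance $10,858.11
Payment period 10: opening $10,858.11; interest $309.70 → $11,167.81; payment $3,722.60; balance $7,445.21
Payment period 11: opening $7,445.21; interest $309.70 → $7,754.91; payment $3,877.46; balance $3,877.45

$3,877.46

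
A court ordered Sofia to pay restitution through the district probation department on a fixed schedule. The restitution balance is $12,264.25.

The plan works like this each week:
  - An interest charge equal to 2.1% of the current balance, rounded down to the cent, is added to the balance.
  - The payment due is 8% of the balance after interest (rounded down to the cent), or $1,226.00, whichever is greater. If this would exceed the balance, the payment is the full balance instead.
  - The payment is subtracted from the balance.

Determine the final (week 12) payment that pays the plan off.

$427.94

Week 1: opening $12,264.25; interest $257.54 → $12,521.79; payment $1,226.00; balance $11,295.79
Week 2: opening $11,295.79; interest $237.21 → $11,533.00; payment $1,226.00; balance $10,307.00
Week 3: opening $10,307.00; interest $216.44 → $10,523.44; payment $1,226.00; balance $9,297.44
Week 4: opening $9,297.44; interest $195.24 → $9,492.68; payment $1,226.00; balance $8,266.68
Week 5: opening $8,266.68; interest $173.60 → $8,440.28; payment $1,226.00; balance $7,214.28
Week 6: opening $7,214.28; interest $151.49 → $7,365.77; payment $1,226.00; balance $6,139.77
Week 7: opening $6,139.77; interest $128.93 → $6,268.70; payment $1,226.00; balance $5,042.70
Week 8: opening $5,042.70; interest $105.89 → $5,148.59; payment $1,226.00; balance $3,922.59
Week 9: opening $3,922.59; interest $82.37 → $4,004.96; payment $1,226.00; balance $2,778.96
Week 10: opening $2,778.96; interest $58.35 → $2,837.31; payment $1,226.00; balance $1,611.31
Week 11: opening $1,611.31; interest $33.83 → $1,645.14; payment $1,226.00; balance $419.14
Week 12: opening $419.14; interest $8.80 → $427.94; payment $427.94; balance $0.00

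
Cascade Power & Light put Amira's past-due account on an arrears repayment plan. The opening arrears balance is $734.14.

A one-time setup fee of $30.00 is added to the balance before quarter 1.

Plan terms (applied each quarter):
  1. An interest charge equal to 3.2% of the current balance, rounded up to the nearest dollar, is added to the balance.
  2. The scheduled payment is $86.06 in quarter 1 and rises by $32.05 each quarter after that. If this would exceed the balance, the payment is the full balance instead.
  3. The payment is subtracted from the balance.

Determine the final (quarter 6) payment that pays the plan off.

# | Opening | Interest | Payment | End bal
1 | $764.14 | $25.00 | $86.06 | $703.08
2 | $703.08 | $23.00 | $118.11 | $607.97
3 | $607.97 | $20.00 | $150.16 | $477.81
4 | $477.81 | $16.00 | $182.21 | $311.60
5 | $311.60 | $10.00 | $214.26 | $107.34
6 | $107.34 | $4.00 | $111.34 | $0.00

$111.34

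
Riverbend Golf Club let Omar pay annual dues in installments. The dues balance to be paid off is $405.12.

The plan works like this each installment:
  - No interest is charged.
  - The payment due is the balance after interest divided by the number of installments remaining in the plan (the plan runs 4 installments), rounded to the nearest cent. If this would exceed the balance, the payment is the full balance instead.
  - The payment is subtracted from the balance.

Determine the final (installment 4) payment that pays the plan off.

$101.28

# | Opening | Payment | End bal
1 | $405.12 | $101.28 | $303.84
2 | $303.84 | $101.28 | $202.56
3 | $202.56 | $101.28 | $101.28
4 | $101.28 | $101.28 | $0.00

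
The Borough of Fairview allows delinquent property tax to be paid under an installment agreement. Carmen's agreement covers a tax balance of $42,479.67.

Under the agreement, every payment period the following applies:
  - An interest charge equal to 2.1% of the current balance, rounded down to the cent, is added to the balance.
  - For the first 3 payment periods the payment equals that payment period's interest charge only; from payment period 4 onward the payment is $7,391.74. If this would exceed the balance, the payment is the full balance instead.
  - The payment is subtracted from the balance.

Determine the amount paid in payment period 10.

$1,404.91

Payment period 1: opening $42,479.67; interest $892.07 → $43,371.74; payment $892.07; balance $42,479.67
Payment period 2: opening $42,479.67; interest $892.07 → $43,371.74; payment $892.07; balance $42,479.67
Payment period 3: opening $42,479.67; interest $892.07 → $43,371.74; payment $892.07; balance $42,479.67
Payment period 4: opening $42,479.67; interest $892.07 → $43,371.74; payment $7,391.74; balance $35,980.00
Payment period 5: opening $35,980.00; interest $755.58 → $36,735.58; payment $7,391.74; balance $29,343.84
Payment period 6: opening $29,343.84; interest $616.22 → $29,960.06; payment $7,391.74; balance $22,568.32
Payment period 7: opening $22,568.32; interest $473.93 → $23,042.25; payment $7,391.74; balance $15,650.51
Payment period 8: opening $15,650.51; interest $328.66 → $15,979.17; payment $7,391.74; balance $8,587.43
Payment period 9: opening $8,587.43; interest $180.33 → $8,767.76; payment $7,391.74; balance $1,376.02
Payment period 10: opening $1,376.02; interest $28.89 → $1,404.91; payment $1,404.91; balance $0.00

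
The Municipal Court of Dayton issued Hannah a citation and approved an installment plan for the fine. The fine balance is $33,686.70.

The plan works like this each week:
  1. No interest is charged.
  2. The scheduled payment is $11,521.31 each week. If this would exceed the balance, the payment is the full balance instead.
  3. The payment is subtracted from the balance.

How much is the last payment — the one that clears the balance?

# | Opening | Payment | End bal
1 | $33,686.70 | $11,521.31 | $22,165.39
2 | $22,165.39 | $11,521.31 | $10,644.08
3 | $10,644.08 | $10,644.08 | $0.00

$10,644.08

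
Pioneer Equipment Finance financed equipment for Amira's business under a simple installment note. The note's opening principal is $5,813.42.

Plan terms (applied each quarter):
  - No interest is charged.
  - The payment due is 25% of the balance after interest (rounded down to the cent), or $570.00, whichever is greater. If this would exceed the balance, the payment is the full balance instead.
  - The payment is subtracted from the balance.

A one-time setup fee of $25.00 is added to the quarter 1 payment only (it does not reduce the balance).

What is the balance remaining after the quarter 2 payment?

$3,270.06

Quarter 1: $5,813.42 − $1,453.35 (+ $25.00 fee) → $4,360.07
Quarter 2: $4,360.07 − $1,090.01 → $3,270.06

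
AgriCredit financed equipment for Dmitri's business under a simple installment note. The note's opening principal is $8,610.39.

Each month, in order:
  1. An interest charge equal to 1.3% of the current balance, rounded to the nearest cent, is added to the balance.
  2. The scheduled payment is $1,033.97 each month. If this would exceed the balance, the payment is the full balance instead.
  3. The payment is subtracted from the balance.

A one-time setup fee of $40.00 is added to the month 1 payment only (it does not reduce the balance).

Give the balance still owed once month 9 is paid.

$0.00

# | Opening | Interest | Payment | Fee | End bal
1 | $8,610.39 | $111.94 | $1,033.97 | $40.00 | $7,688.36
2 | $7,688.36 | $99.95 | $1,033.97 | — | $6,754.34
3 | $6,754.34 | $87.81 | $1,033.97 | — | $5,808.18
4 | $5,808.18 | $75.51 | $1,033.97 | — | $4,849.72
5 | $4,849.72 | $63.05 | $1,033.97 | — | $3,878.80
6 | $3,878.80 | $50.42 | $1,033.97 | — | $2,895.25
7 | $2,895.25 | $37.64 | $1,033.97 | — | $1,898.92
8 | $1,898.92 | $24.69 | $1,033.97 | — | $889.64
9 | $889.64 | $11.57 | $901.21 | — | $0.00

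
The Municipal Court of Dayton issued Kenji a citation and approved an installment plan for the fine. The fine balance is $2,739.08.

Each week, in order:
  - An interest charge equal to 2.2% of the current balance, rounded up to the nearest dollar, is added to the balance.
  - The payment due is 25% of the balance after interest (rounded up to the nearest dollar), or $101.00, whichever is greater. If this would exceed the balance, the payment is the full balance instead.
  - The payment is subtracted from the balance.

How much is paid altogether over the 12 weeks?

$2,990.08

Week 1: $2,739.08 +$61.00 interest = $2,800.08; pay $701.00 → $2,099.08
Week 2: $2,099.08 +$47.00 interest = $2,146.08; pay $537.00 → $1,609.08
Week 3: $1,609.08 +$36.00 interest = $1,645.08; pay $412.00 → $1,233.08
Week 4: $1,233.08 +$28.00 interest = $1,261.08; pay $316.00 → $945.08
Week 5: $945.08 +$21.00 interest = $966.08; pay $242.00 → $724.08
Week 6: $724.08 +$16.00 interest = $740.08; pay $186.00 → $554.08
Week 7: $554.08 +$13.00 interest = $567.08; pay $142.00 → $425.08
Week 8: $425.08 +$10.00 interest = $435.08; pay $109.00 → $326.08
Week 9: $326.08 +$8.00 interest = $334.08; pay $101.00 → $233.08
Week 10: $233.08 +$6.00 interest = $239.08; pay $101.00 → $138.08
Week 11: $138.08 +$4.00 interest = $142.08; pay $101.00 → $41.08
Week 12: $41.08 +$1.00 interest = $42.08; pay $42.08 → $0.00
Total paid: $2,990.08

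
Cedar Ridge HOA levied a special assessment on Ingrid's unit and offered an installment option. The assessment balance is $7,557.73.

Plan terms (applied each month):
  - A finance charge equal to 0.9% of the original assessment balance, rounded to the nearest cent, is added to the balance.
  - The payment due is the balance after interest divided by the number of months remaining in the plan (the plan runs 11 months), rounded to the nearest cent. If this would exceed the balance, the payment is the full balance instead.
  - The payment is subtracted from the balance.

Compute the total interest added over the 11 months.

Month 1: $7,557.73 +$68.02 interest = $7,625.75; pay $693.25 → $6,932.50
Month 2: $6,932.50 +$68.02 interest = $7,000.52; pay $700.05 → $6,300.47
Month 3: $6,300.47 +$68.02 interest = $6,368.49; pay $707.61 → $5,660.88
Month 4: $5,660.88 +$68.02 interest = $5,728.90; pay $716.11 → $5,012.79
Month 5: $5,012.79 +$68.02 interest = $5,080.81; pay $725.83 → $4,354.98
Month 6: $4,354.98 +$68.02 interest = $4,423.00; pay $737.17 → $3,685.83
Month 7: $3,685.83 +$68.02 interest = $3,753.85; pay $750.77 → $3,003.08
Month 8: $3,003.08 +$68.02 interest = $3,071.10; pay $767.78 → $2,303.32
Month 9: $2,303.32 +$68.02 interest = $2,371.34; pay $790.45 → $1,580.89
Month 10: $1,580.89 +$68.02 interest = $1,648.91; pay $824.46 → $824.45
Month 11: $824.45 +$68.02 interest = $892.47; pay $892.47 → $0.00
Total interest: $68.02 + $68.02 + $68.02 + $68.02 + $68.02 + $68.02 + $68.02 + $68.02 + $68.02 + $68.02 + $68.02 = $748.22

$748.22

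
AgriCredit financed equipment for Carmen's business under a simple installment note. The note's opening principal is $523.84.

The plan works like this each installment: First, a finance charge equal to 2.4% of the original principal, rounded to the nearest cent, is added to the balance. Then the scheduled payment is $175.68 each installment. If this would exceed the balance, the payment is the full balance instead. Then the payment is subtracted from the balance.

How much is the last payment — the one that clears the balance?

Installment 1: opening $523.84; interest $12.57 → $536.41; payment $175.68; balance $360.73
Installment 2: opening $360.73; interest $12.57 → $373.30; payment $175.68; balance $197.62
Installment 3: opening $197.62; interest $12.57 → $210.19; payment $175.68; balance $34.51
Installment 4: opening $34.51; interest $12.57 → $47.08; payment $47.08; balance $0.00

$47.08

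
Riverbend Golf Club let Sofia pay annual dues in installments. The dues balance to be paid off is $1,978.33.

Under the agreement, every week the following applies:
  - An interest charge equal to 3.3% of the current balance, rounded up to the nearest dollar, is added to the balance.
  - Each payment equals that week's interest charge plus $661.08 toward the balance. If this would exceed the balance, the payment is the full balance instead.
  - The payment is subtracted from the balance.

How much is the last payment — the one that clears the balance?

Week 1: opening $1,978.33; interest $66.00 → $2,044.33; payment $727.08; balance $1,317.25
Week 2: opening $1,317.25; interest $44.00 → $1,361.25; payment $705.08; balance $656.17
Week 3: opening $656.17; interest $22.00 → $678.17; payment $678.17; balance $0.00

$678.17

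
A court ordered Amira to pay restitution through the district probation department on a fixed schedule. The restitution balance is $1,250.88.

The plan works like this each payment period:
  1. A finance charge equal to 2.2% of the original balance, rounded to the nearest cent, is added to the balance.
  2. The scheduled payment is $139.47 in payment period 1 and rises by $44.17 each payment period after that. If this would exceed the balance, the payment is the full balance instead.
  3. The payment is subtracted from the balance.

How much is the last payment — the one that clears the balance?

Payment period 1: opening $1,250.88; interest $27.52 → $1,278.40; payment $139.47; balance $1,138.93
Payment period 2: opening $1,138.93; interest $27.52 → $1,166.45; payment $183.64; balance $982.81
Payment period 3: opening $982.81; interest $27.52 → $1,010.33; payment $227.81; balance $782.52
Payment period 4: opening $782.52; interest $27.52 → $810.04; payment $271.98; balance $538.06
Payment period 5: opening $538.06; interest $27.52 → $565.58; payment $316.15; balance $249.43
Payment period 6: opening $249.43; interest $27.52 → $276.95; payment $276.95; balance $0.00

$276.95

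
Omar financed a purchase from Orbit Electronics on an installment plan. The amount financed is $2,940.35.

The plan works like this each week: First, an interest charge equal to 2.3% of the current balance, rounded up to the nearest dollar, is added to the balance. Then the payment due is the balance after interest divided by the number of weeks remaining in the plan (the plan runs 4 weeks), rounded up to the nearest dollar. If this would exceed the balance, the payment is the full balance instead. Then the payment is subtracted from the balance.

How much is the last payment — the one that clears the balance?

$805.35

Week 1: $2,940.35 +$68.00 interest = $3,008.35; pay $753.00 → $2,255.35
Week 2: $2,255.35 +$52.00 interest = $2,307.35; pay $770.00 → $1,537.35
Week 3: $1,537.35 +$36.00 interest = $1,573.35; pay $787.00 → $786.35
Week 4: $786.35 +$19.00 interest = $805.35; pay $805.35 → $0.00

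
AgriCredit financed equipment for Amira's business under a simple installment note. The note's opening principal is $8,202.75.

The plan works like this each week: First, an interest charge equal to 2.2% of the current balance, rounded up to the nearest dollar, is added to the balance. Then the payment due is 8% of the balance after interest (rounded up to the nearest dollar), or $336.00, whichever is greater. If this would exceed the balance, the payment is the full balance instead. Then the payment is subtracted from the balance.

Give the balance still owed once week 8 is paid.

# | Opening | Interest | Payment | End bal
1 | $8,202.75 | $181.00 | $671.00 | $7,712.75
2 | $7,712.75 | $170.00 | $631.00 | $7,251.75
3 | $7,251.75 | $160.00 | $593.00 | $6,818.75
4 | $6,818.75 | $151.00 | $558.00 | $6,411.75
5 | $6,411.75 | $142.00 | $525.00 | $6,028.75
6 | $6,028.75 | $133.00 | $493.00 | $5,668.75
7 | $5,668.75 | $125.00 | $464.00 | $5,329.75
8 | $5,329.75 | $118.00 | $436.00 | $5,011.75

$5,011.75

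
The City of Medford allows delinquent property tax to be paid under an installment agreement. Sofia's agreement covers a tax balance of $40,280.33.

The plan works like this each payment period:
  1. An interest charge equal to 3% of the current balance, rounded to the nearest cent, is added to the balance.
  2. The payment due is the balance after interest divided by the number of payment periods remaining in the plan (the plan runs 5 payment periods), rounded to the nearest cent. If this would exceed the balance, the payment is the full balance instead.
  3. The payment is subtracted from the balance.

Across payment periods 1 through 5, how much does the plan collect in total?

$44,053.87

# | Opening | Interest | Payment | End bal
1 | $40,280.33 | $1,208.41 | $8,297.75 | $33,190.99
2 | $33,190.99 | $995.73 | $8,546.68 | $25,640.04
3 | $25,640.04 | $769.20 | $8,803.08 | $17,606.16
4 | $17,606.16 | $528.18 | $9,067.17 | $9,067.17
5 | $9,067.17 | $272.02 | $9,339.19 | $0.00
Total paid: $44,053.87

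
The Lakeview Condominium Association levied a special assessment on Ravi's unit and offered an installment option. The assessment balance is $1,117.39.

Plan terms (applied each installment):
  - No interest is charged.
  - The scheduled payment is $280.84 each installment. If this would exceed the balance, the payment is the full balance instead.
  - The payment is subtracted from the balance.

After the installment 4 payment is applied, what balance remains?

# | Opening | Payment | End bal
1 | $1,117.39 | $280.84 | $836.55
2 | $836.55 | $280.84 | $555.71
3 | $555.71 | $280.84 | $274.87
4 | $274.87 | $274.87 | $0.00

$0.00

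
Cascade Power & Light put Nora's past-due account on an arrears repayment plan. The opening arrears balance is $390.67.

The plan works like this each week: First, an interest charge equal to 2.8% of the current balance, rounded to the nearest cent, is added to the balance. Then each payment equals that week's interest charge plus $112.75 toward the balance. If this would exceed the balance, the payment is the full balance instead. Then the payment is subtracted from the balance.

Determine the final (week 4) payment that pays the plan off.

# | Opening | Interest | Payment | End bal
1 | $390.67 | $10.94 | $123.69 | $277.92
2 | $277.92 | $7.78 | $120.53 | $165.17
3 | $165.17 | $4.62 | $117.37 | $52.42
4 | $52.42 | $1.47 | $53.89 | $0.00

$53.89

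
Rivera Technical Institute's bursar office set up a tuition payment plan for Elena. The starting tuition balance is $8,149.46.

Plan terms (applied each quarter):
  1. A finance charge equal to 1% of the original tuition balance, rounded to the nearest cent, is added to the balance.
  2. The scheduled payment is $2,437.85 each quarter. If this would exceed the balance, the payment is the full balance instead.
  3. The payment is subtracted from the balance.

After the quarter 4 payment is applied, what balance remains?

Quarter 1: $8,149.46 +$81.49 interest = $8,230.95; pay $2,437.85 → $5,793.10
Quarter 2: $5,793.10 +$81.49 interest = $5,874.59; pay $2,437.85 → $3,436.74
Quarter 3: $3,436.74 +$81.49 interest = $3,518.23; pay $2,437.85 → $1,080.38
Quarter 4: $1,080.38 +$81.49 interest = $1,161.87; pay $1,161.87 → $0.00

$0.00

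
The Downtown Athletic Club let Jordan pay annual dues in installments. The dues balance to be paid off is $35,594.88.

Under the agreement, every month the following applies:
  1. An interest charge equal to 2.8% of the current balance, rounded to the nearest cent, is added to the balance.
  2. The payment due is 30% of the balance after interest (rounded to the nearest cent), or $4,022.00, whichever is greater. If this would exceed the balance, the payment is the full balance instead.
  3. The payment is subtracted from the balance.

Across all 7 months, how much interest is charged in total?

# | Opening | Interest | Payment | End bal
1 | $35,594.88 | $996.66 | $10,977.46 | $25,614.08
2 | $25,614.08 | $717.19 | $7,899.38 | $18,431.89
3 | $18,431.89 | $516.09 | $5,684.39 | $13,263.59
4 | $13,263.59 | $371.38 | $4,090.49 | $9,544.48
5 | $9,544.48 | $267.25 | $4,022.00 | $5,789.73
6 | $5,789.73 | $162.11 | $4,022.00 | $1,929.84
7 | $1,929.84 | $54.04 | $1,983.88 | $0.00
Total interest: $996.66 + $717.19 + $516.09 + $371.38 + $267.25 + $162.11 + $54.04 = $3,084.72

$3,084.72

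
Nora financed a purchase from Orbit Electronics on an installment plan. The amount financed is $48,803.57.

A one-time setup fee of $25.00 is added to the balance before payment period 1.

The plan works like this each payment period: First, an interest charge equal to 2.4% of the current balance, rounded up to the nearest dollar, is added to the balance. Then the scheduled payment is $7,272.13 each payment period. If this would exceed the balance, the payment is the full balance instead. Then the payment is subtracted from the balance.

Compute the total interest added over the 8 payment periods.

$5,077.00

Payment period 1: $48,828.57 +$1,172.00 interest = $50,000.57; pay $7,272.13 → $42,728.44
Payment period 2: $42,728.44 +$1,026.00 interest = $43,754.44; pay $7,272.13 → $36,482.31
Payment period 3: $36,482.31 +$876.00 interest = $37,358.31; pay $7,272.13 → $30,086.18
Payment period 4: $30,086.18 +$723.00 interest = $30,809.18; pay $7,272.13 → $23,537.05
Payment period 5: $23,537.05 +$565.00 interest = $24,102.05; pay $7,272.13 → $16,829.92
Payment period 6: $16,829.92 +$404.00 interest = $17,233.92; pay $7,272.13 → $9,961.79
Payment period 7: $9,961.79 +$240.00 interest = $10,201.79; pay $7,272.13 → $2,929.66
Payment period 8: $2,929.66 +$71.00 interest = $3,000.66; pay $3,000.66 → $0.00
Total interest: $1,172.00 + $1,026.00 + $876.00 + $723.00 + $565.00 + $404.00 + $240.00 + $71.00 = $5,077.00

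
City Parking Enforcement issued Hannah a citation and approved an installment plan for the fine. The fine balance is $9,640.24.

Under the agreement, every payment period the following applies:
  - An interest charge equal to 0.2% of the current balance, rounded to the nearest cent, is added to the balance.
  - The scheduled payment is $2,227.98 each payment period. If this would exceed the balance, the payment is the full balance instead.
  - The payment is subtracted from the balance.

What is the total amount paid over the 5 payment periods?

$9,692.38

Payment period 1: $9,640.24 +$19.28 interest = $9,659.52; pay $2,227.98 → $7,431.54
Payment period 2: $7,431.54 +$14.86 interest = $7,446.40; pay $2,227.98 → $5,218.42
Payment period 3: $5,218.42 +$10.44 interest = $5,228.86; pay $2,227.98 → $3,000.88
Payment period 4: $3,000.88 +$6.00 interest = $3,006.88; pay $2,227.98 → $778.90
Payment period 5: $778.90 +$1.56 interest = $780.46; pay $780.46 → $0.00
Total paid: $9,692.38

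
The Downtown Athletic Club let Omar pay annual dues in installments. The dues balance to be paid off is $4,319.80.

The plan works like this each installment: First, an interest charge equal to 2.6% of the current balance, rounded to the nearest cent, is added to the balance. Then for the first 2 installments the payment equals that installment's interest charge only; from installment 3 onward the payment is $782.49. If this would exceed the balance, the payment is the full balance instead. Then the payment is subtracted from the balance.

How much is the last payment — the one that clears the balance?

Installment 1: opening $4,319.80; interest $112.31 → $4,432.11; payment $112.31; balance $4,319.80
Installment 2: opening $4,319.80; interest $112.31 → $4,432.11; payment $112.31; balance $4,319.80
Installment 3: opening $4,319.80; interest $112.31 → $4,432.11; payment $782.49; balance $3,649.62
Installment 4: opening $3,649.62; interest $94.89 → $3,744.51; payment $782.49; balance $2,962.02
Installment 5: opening $2,962.02; interest $77.01 → $3,039.03; payment $782.49; balance $2,256.54
Installment 6: opening $2,256.54; interest $58.67 → $2,315.21; payment $782.49; balance $1,532.72
Installment 7: opening $1,532.72; interest $39.85 → $1,572.57; payment $782.49; balance $790.08
Installment 8: opening $790.08; interest $20.54 → $810.62; payment $782.49; balance $28.13
Installment 9: opening $28.13; interest $0.73 → $28.86; payment $28.86; balance $0.00

$28.86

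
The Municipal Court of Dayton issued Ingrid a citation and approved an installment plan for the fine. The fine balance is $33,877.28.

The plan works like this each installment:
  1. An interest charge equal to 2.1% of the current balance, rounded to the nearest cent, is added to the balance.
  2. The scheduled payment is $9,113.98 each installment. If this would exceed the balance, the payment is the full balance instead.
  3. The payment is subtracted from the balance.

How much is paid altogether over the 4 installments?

Installment 1: opening $33,877.28; interest $711.42 → $34,588.70; payment $9,113.98; balance $25,474.72
Installment 2: opening $25,474.72; interest $534.97 → $26,009.69; payment $9,113.98; balance $16,895.71
Installment 3: opening $16,895.71; interest $354.81 → $17,250.52; payment $9,113.98; balance $8,136.54
Installment 4: opening $8,136.54; interest $170.87 → $8,307.41; payment $8,307.41; balance $0.00
Total paid: $35,649.35

$35,649.35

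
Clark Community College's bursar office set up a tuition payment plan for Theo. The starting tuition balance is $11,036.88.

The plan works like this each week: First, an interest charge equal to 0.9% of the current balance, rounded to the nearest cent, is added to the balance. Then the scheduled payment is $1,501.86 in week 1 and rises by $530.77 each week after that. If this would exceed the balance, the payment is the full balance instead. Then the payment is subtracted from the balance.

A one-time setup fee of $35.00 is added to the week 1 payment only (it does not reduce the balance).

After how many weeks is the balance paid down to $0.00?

Week 1: opening $11,036.88; interest $99.33 → $11,136.21; payment $1,501.86 (+ $35.00 fee); balance $9,634.35
Week 2: opening $9,634.35; interest $86.71 → $9,721.06; payment $2,032.63; balance $7,688.43
Week 3: opening $7,688.43; interest $69.20 → $7,757.63; payment $2,563.40; balance $5,194.23
Week 4: opening $5,194.23; interest $46.75 → $5,240.98; payment $3,094.17; balance $2,146.81
Week 5: opening $2,146.81; interest $19.32 → $2,166.13; payment $2,166.13; balance $0.00
Balance reaches $0.00 in week 5.

5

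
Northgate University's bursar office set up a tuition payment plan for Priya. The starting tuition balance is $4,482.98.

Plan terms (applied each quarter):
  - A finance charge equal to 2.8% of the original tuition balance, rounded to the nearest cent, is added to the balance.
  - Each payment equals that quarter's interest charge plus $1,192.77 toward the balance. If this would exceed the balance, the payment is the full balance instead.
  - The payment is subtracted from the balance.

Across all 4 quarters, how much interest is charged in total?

$502.08

Quarter 1: $4,482.98 +$125.52 interest = $4,608.50; pay $1,318.29 → $3,290.21
Quarter 2: $3,290.21 +$125.52 interest = $3,415.73; pay $1,318.29 → $2,097.44
Quarter 3: $2,097.44 +$125.52 interest = $2,222.96; pay $1,318.29 → $904.67
Quarter 4: $904.67 +$125.52 interest = $1,030.19; pay $1,030.19 → $0.00
Total interest: $125.52 + $125.52 + $125.52 + $125.52 = $502.08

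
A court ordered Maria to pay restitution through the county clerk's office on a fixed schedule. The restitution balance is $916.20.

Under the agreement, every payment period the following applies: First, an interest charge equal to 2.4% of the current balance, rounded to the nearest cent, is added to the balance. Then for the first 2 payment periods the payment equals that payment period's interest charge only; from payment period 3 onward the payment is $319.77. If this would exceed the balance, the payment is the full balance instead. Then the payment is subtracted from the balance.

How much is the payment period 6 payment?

$1.27

Payment period 1: opening $916.20; interest $21.99 → $938.19; payment $21.99; balance $916.20
Payment period 2: opening $916.20; interest $21.99 → $938.19; payment $21.99; balance $916.20
Payment period 3: opening $916.20; interest $21.99 → $938.19; payment $319.77; balance $618.42
Payment period 4: opening $618.42; interest $14.84 → $633.26; payment $319.77; balance $313.49
Payment period 5: opening $313.49; interest $7.52 → $321.01; payment $319.77; balance $1.24
Payment period 6: opening $1.24; interest $0.03 → $1.27; payment $1.27; balance $0.00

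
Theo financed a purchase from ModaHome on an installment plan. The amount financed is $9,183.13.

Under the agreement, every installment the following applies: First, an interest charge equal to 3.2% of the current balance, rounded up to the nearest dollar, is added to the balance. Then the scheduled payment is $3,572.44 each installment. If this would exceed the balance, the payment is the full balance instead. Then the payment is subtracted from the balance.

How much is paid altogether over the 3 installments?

Installment 1: opening $9,183.13; interest $294.00 → $9,477.13; payment $3,572.44; balance $5,904.69
Installment 2: opening $5,904.69; interest $189.00 → $6,093.69; payment $3,572.44; balance $2,521.25
Installment 3: opening $2,521.25; interest $81.00 → $2,602.25; payment $2,602.25; balance $0.00
Total paid: $9,747.13

$9,747.13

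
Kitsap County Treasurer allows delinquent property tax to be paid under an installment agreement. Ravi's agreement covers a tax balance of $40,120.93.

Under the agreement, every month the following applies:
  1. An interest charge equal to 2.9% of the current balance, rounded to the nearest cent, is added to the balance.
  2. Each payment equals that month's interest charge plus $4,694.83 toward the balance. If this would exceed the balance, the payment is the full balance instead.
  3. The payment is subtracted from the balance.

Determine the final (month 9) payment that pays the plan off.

$2,636.60

# | Opening | Interest | Payment | End bal
1 | $40,120.93 | $1,163.51 | $5,858.34 | $35,426.10
2 | $35,426.10 | $1,027.36 | $5,722.19 | $30,731.27
3 | $30,731.27 | $891.21 | $5,586.04 | $26,036.44
4 | $26,036.44 | $755.06 | $5,449.89 | $21,341.61
5 | $21,341.61 | $618.91 | $5,313.74 | $16,646.78
6 | $16,646.78 | $482.76 | $5,177.59 | $11,951.95
7 | $11,951.95 | $346.61 | $5,041.44 | $7,257.12
8 | $7,257.12 | $210.46 | $4,905.29 | $2,562.29
9 | $2,562.29 | $74.31 | $2,636.60 | $0.00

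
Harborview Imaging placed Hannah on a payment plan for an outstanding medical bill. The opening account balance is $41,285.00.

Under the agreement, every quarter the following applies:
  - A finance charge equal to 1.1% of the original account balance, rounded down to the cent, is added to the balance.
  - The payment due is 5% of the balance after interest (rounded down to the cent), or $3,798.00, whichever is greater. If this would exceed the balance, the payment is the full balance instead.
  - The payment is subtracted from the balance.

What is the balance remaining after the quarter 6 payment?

Quarter 1: opening $41,285.00; interest $454.13 → $41,739.13; payment $3,798.00; balance $37,941.13
Quarter 2: opening $37,941.13; interest $454.13 → $38,395.26; payment $3,798.00; balance $34,597.26
Quarter 3: opening $34,597.26; interest $454.13 → $35,051.39; payment $3,798.00; balance $31,253.39
Quarter 4: opening $31,253.39; interest $454.13 → $31,707.52; payment $3,798.00; balance $27,909.52
Quarter 5: opening $27,909.52; interest $454.13 → $28,363.65; payment $3,798.00; balance $24,565.65
Quarter 6: opening $24,565.65; interest $454.13 → $25,019.78; payment $3,798.00; balance $21,221.78

$21,221.78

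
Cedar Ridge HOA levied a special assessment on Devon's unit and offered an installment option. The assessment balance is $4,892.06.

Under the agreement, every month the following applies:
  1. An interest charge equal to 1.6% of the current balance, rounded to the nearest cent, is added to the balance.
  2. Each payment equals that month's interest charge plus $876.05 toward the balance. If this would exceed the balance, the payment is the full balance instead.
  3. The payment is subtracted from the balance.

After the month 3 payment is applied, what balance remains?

$2,263.91

# | Opening | Interest | Payment | End bal
1 | $4,892.06 | $78.27 | $954.32 | $4,016.01
2 | $4,016.01 | $64.26 | $940.31 | $3,139.96
3 | $3,139.96 | $50.24 | $926.29 | $2,263.91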